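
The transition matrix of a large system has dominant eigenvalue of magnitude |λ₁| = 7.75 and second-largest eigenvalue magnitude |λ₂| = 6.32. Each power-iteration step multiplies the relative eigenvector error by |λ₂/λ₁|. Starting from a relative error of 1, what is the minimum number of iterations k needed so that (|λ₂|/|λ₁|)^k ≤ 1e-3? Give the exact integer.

|λ₂/λ₁| = 6.32/7.75 = 0.81548
Need k ≥ ln(1e-3) / ln(0.81548) = -6.9078 / -0.2040 ≈ 33.866
Smallest integer k satisfying the bound: 34

34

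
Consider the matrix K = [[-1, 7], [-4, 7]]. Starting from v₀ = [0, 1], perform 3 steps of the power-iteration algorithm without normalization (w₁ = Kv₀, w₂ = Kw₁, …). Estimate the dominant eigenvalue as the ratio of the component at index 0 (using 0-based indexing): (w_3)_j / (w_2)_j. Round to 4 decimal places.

λ ≈ 2.5000

w1 = Kv₀ = ((-1)·0 + 7·1; (-4)·0 + 7·1) = (7, 7)
w2 = Kw1 = ((-1)·7 + 7·7; (-4)·7 + 7·7) = (42, 21)
w3 = Kw2 = (105, -21)
Ratio at component: 105 / 42 = 2.5000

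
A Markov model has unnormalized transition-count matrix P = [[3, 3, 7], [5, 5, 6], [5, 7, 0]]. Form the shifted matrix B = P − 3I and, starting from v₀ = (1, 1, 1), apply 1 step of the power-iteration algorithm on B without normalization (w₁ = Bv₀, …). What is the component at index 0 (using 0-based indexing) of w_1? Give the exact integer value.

10

B = P − 3I has rows (0, 3, 7); (5, 2, 6); (5, 7, -3)
w1 = Bv₀ = (0·1 + 3·1 + 7·1; 5·1 + 2·1 + 6·1; 5·1 + 7·1 + (-3)·1) = (10, 13, 9)
Requested component of w1: 10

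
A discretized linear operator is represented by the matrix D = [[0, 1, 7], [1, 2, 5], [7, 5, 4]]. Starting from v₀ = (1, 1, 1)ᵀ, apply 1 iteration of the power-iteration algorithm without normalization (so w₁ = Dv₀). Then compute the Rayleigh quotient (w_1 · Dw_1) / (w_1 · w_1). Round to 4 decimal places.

λ ≈ 11.3333

w1 = Dv₀ = (8, 8, 16)
Dw1 = (120, 104, 160)
w1·Dw1 = 8·120 + 8·104 + 16·160 = 4352; w1·w1 = 8·8 + 8·8 + 16·16 = 384
λ ≈ 4352/384 = 11.3333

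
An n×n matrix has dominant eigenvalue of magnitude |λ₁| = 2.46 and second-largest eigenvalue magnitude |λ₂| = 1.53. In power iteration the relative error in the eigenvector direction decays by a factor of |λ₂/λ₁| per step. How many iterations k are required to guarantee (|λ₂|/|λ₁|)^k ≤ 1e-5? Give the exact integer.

|λ₂/λ₁| = 1.53/2.46 = 0.62195
Need k ≥ ln(1e-5) / ln(0.62195) = -11.5129 / -0.4749 ≈ 24.243
Smallest integer k satisfying the bound: 25

25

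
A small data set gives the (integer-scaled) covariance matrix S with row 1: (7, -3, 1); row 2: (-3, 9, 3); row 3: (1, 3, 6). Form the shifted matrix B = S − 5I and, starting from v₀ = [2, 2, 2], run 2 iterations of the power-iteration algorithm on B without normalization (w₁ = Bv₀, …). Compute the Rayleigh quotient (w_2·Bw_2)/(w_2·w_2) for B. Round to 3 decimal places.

B = S − 5I has rows (2, -3, 1); (-3, 4, 3); (1, 3, 1)
w1 = Bv₀ = (0, 8, 10)
w2 = Bw1 = (-14, 62, 34)
Bw2 = (-180, 392, 206)
w2·Bw2 = 33828; w2·w2 = 5196; μ ≈ 33828/5196 = 6.510

μ ≈ 6.510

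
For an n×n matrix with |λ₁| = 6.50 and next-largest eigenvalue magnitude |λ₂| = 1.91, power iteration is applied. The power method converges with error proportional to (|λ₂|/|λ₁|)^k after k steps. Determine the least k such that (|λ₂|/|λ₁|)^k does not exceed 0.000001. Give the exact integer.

12

|λ₂/λ₁| = 1.91/6.50 = 0.29385
Need k ≥ ln(0.000001) / ln(0.29385) = -13.8155 / -1.2247 ≈ 11.281
Smallest integer k satisfying the bound: 12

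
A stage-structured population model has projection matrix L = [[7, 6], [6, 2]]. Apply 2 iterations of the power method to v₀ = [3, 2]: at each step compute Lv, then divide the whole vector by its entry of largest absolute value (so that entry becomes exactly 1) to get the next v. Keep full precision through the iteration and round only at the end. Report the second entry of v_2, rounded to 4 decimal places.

Lv0 = (33.00000, 22.00000); divide by 33.00000 → v1 = (1.00000, 0.66667)
Lv1 = (11.00000, 7.33333); divide by 11.00000 → v2 = (1.00000, 0.66667)
Requested entry of v2: 242/363 = 0.6667

0.6667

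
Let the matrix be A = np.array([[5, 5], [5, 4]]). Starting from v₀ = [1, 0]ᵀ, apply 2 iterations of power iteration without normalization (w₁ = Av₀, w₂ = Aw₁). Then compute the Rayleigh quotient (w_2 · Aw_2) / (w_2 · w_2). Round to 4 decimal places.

λ ≈ 9.5249

w1 = Av₀ = (5, 5)
w2 = Aw1 = (50, 45)
Aw2 = (475, 430)
w2·Aw2 = 50·475 + 45·430 = 43100; w2·w2 = 50·50 + 45·45 = 4525
λ ≈ 43100/4525 = 9.5249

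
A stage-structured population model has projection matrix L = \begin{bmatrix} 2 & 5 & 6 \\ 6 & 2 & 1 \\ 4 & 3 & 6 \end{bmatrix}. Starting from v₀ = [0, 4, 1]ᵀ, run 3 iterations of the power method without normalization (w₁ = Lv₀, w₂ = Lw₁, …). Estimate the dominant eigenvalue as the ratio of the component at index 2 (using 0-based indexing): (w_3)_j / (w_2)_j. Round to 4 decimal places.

w1 = Lv₀ = (26, 9, 18)
w2 = Lw1 = (205, 192, 239)
w3 = Lw2 = (2804, 1853, 2830)
Ratio at component: 2830 / 239 = 11.8410

λ ≈ 11.8410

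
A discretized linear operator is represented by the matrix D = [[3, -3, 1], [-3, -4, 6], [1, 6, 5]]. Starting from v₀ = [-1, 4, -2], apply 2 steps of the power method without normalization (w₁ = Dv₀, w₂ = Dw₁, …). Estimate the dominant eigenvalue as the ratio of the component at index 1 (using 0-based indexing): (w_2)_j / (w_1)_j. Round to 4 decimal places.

w1 = Dv₀ = (3·(-1) + (-3)·4 + 1·(-2); (-3)·(-1) + (-4)·4 + 6·(-2); 1·(-1) + 6·4 + 5·(-2)) = (-17, -25, 13)
w2 = Dw1 = (3·(-17) + (-3)·(-25) + 1·13; (-3)·(-17) + (-4)·(-25) + 6·13; 1·(-17) + 6·(-25) + 5·13) = (37, 229, -102)
Ratio at component: 229 / -25 = -9.1600

-9.1600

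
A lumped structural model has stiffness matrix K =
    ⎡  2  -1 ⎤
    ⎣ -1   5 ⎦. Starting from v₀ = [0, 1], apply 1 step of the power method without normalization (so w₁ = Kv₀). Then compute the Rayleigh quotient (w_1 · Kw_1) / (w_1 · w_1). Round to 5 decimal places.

λ ≈ 5.26923

w1 = Kv₀ = (2·0 + (-1)·1; (-1)·0 + 5·1) = (-1, 5)
Kw1 = (-7, 26)
w1·Kw1 = (-1)·(-7) + 5·26 = 137; w1·w1 = (-1)·(-1) + 5·5 = 26
λ ≈ 137/26 = 5.26923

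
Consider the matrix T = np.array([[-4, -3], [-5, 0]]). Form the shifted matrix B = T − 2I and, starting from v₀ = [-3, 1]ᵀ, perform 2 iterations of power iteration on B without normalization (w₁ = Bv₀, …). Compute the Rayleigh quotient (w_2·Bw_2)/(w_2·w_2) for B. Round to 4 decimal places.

-8.3630

B = T − 2I has rows (-6, -3); (-5, -2)
w1 = Bv₀ = (15, 13)
w2 = Bw1 = (-129, -101)
Bw2 = (1077, 847)
w2·Bw2 = -224480; w2·w2 = 26842; μ ≈ -224480/26842 = -8.3630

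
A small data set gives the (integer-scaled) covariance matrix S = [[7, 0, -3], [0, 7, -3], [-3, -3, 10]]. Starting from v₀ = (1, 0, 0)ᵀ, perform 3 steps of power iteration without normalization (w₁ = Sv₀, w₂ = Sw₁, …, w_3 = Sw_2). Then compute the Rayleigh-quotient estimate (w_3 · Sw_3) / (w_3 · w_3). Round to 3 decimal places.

w1 = Sv₀ = (7·1 + 0·0 + (-3)·0; 0·1 + 7·0 + (-3)·0; (-3)·1 + (-3)·0 + 10·0) = (7, 0, -3)
w2 = Sw1 = (7·7 + 0·0 + (-3)·(-3); 0·7 + 7·0 + (-3)·(-3); (-3)·7 + (-3)·0 + 10·(-3)) = (58, 9, -51)
w3 = Sw2 = (559, 216, -711)
Sw3 = (6046, 3645, -9435)
w3·Sw3 = 559·6046 + 216·3645 + (-711)·(-9435) = 10875319; w3·w3 = 559·559 + 216·216 + (-711)·(-711) = 864658
λ ≈ 10875319/864658 = 12.578

12.578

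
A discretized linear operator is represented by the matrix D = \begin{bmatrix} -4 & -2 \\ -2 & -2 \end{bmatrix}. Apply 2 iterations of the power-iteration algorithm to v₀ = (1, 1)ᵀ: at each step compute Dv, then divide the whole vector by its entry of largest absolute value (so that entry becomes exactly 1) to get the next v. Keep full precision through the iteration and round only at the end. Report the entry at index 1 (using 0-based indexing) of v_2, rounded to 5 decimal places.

Dv0 = (-6.000000, -4.000000); divide by -6.000000 → v1 = (1.000000, 0.666667)
Dv1 = (-5.333333, -3.333333); divide by -5.333333 → v2 = (1.000000, 0.625000)
Requested entry of v2: 20/32 = 0.62500

0.62500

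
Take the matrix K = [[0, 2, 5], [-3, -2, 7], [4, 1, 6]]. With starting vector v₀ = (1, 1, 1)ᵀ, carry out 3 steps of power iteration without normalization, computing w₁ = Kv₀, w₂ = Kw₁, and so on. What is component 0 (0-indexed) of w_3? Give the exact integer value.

w1 = Kv₀ = (7, 2, 11)
w2 = Kw1 = (59, 52, 96)
w3 = Kw2 = (584, 391, 864)
The requested component of w3 is 584.

584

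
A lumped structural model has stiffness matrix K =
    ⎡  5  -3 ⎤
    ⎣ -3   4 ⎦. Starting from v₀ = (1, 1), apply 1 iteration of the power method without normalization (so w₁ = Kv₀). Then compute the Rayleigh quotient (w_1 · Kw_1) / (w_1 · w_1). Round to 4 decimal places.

λ ≈ 2.4000

w1 = Kv₀ = (5·1 + (-3)·1; (-3)·1 + 4·1) = (2, 1)
Kw1 = (7, -2)
w1·Kw1 = 2·7 + 1·(-2) = 12; w1·w1 = 2·2 + 1·1 = 5
λ ≈ 12/5 = 2.4000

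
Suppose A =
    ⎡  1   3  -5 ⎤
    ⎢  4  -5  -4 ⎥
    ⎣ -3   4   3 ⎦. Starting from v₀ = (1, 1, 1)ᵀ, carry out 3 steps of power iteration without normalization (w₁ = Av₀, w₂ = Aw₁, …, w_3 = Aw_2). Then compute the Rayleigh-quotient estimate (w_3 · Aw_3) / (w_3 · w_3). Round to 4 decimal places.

w1 = Av₀ = (-1, -5, 4)
w2 = Aw1 = (-36, 5, -5)
w3 = Aw2 = (4, -149, 113)
Aw3 = (-1008, 309, -269)
w3·Aw3 = 4·(-1008) + (-149)·309 + 113·(-269) = -80470; w3·w3 = 4·4 + (-149)·(-149) + 113·113 = 34986
λ ≈ -80470/34986 = -2.3001

λ ≈ -2.3001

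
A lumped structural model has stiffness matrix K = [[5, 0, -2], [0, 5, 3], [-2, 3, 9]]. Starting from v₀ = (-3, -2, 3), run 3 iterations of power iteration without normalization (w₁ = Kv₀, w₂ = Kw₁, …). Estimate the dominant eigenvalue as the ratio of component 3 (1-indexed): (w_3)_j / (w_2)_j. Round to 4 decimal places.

w1 = Kv₀ = (5·(-3) + 0·(-2) + (-2)·3; 0·(-3) + 5·(-2) + 3·3; (-2)·(-3) + 3·(-2) + 9·3) = (-21, -1, 27)
w2 = Kw1 = (5·(-21) + 0·(-1) + (-2)·27; 0·(-21) + 5·(-1) + 3·27; (-2)·(-21) + 3·(-1) + 9·27) = (-159, 76, 282)
w3 = Kw2 = (-1359, 1226, 3084)
Ratio at component: 3084 / 282 = 10.9362

λ ≈ 10.9362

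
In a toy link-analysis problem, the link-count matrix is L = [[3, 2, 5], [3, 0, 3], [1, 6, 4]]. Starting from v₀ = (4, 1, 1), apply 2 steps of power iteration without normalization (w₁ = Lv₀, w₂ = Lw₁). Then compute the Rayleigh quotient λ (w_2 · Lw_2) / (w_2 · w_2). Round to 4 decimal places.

9.1286

w1 = Lv₀ = (3·4 + 2·1 + 5·1; 3·4 + 0·1 + 3·1; 1·4 + 6·1 + 4·1) = (19, 15, 14)
w2 = Lw1 = (3·19 + 2·15 + 5·14; 3·19 + 0·15 + 3·14; 1·19 + 6·15 + 4·14) = (157, 99, 165)
Lw2 = (1494, 966, 1411)
w2·Lw2 = 157·1494 + 99·966 + 165·1411 = 563007; w2·w2 = 157·157 + 99·99 + 165·165 = 61675
λ ≈ 563007/61675 = 9.1286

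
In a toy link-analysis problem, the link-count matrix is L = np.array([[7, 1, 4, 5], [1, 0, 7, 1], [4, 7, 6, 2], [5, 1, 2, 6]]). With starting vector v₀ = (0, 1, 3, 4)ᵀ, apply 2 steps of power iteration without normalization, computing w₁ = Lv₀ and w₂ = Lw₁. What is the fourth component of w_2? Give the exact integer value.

442

w1 = Lv₀ = (33, 25, 33, 31)
w2 = Lw1 = (543, 295, 567, 442)
The requested component of w2 is 442.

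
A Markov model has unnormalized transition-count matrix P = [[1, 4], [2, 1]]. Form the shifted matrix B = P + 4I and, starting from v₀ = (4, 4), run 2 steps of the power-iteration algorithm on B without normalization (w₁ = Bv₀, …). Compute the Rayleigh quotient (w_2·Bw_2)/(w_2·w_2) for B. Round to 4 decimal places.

B = P + 4I has rows (5, 4); (2, 5)
w1 = Bv₀ = (5·4 + 4·4; 2·4 + 5·4) = (36, 28)
w2 = Bw1 = (5·36 + 4·28; 2·36 + 5·28) = (292, 212)
Bw2 = (2308, 1644)
w2·Bw2 = 1022464; w2·w2 = 130208; μ ≈ 1022464/130208 = 7.8525

7.8525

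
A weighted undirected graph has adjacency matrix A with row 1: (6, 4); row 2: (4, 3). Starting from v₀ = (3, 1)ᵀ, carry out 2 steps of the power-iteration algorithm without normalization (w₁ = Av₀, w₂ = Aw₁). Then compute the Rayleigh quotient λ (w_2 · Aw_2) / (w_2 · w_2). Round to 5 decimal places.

8.77200

w1 = Av₀ = (22, 15)
w2 = Aw1 = (192, 133)
Aw2 = (1684, 1167)
w2·Aw2 = 192·1684 + 133·1167 = 478539; w2·w2 = 192·192 + 133·133 = 54553
λ ≈ 478539/54553 = 8.77200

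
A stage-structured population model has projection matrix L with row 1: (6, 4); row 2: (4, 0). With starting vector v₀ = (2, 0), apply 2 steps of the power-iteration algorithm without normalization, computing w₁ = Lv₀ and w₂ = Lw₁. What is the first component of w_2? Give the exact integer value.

104

w1 = Lv₀ = (6·2 + 4·0; 4·2 + 0·0) = (12, 8)
w2 = Lw1 = (6·12 + 4·8; 4·12 + 0·8) = (104, 48)
The requested component of w2 is 104.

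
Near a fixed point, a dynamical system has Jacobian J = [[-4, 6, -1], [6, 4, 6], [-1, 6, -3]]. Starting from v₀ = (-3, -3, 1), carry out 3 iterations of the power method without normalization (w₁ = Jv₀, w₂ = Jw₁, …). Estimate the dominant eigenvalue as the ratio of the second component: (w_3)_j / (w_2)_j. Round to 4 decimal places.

w1 = Jv₀ = ((-4)·(-3) + 6·(-3) + (-1)·1; 6·(-3) + 4·(-3) + 6·1; (-1)·(-3) + 6·(-3) + (-3)·1) = (-7, -24, -18)
w2 = Jw1 = ((-4)·(-7) + 6·(-24) + (-1)·(-18); 6·(-7) + 4·(-24) + 6·(-18); (-1)·(-7) + 6·(-24) + (-3)·(-18)) = (-98, -246, -83)
w3 = Jw2 = (-1001, -2070, -1129)
Ratio at component: -2070 / -246 = 8.4146

λ ≈ 8.4146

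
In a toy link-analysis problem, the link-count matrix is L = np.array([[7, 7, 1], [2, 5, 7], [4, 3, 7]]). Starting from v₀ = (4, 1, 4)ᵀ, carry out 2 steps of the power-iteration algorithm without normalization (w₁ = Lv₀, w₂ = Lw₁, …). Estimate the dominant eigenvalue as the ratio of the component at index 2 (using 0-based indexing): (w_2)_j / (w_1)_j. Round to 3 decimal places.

12.936

w1 = Lv₀ = (39, 41, 47)
w2 = Lw1 = (607, 612, 608)
Ratio at component: 608 / 47 = 12.936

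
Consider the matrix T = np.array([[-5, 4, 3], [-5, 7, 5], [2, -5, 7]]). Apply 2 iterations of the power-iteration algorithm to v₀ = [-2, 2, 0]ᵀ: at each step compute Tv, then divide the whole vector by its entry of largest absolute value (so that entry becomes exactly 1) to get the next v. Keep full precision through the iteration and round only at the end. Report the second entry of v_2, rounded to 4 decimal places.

-0.0440

Tv0 = (18.00000, 24.00000, -14.00000); divide by 24.00000 → v1 = (0.75000, 1.00000, -0.58333)
Tv1 = (-1.50000, 0.33333, -7.58333); divide by -7.58333 → v2 = (0.19780, -0.04396, 1.00000)
Requested entry of v2: 8/-182 = -0.0440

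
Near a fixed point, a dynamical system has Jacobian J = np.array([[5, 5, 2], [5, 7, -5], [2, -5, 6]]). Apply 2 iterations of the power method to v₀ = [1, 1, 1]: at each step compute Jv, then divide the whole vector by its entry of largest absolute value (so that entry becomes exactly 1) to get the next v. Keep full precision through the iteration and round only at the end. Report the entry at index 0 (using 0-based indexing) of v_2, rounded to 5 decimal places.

1.00000

Jv0 = (12.000000, 7.000000, 3.000000); divide by 12.000000 → v1 = (1.000000, 0.583333, 0.250000)
Jv1 = (8.416667, 7.833333, 0.583333); divide by 8.416667 → v2 = (1.000000, 0.930693, 0.069307)
Requested entry of v2: 101/101 = 1.00000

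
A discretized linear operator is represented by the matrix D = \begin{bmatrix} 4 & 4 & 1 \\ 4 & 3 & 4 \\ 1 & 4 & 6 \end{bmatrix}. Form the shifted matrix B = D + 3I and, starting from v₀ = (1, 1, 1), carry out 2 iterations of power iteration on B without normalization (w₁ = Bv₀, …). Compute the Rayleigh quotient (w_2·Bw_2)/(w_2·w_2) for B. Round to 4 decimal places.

B = D + 3I has rows (7, 4, 1); (4, 6, 4); (1, 4, 9)
w1 = Bv₀ = (12, 14, 14)
w2 = Bw1 = (154, 188, 194)
Bw2 = (2024, 2520, 2652)
w2·Bw2 = 1299944; w2·w2 = 96696; μ ≈ 1299944/96696 = 13.4436

μ ≈ 13.4436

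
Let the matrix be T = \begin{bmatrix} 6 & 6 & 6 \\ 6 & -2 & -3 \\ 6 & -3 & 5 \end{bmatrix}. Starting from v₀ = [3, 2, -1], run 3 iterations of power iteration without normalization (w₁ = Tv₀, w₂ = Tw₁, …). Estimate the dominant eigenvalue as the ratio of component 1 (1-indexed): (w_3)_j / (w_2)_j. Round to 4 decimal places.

w1 = Tv₀ = (6·3 + 6·2 + 6·(-1); 6·3 + (-2)·2 + (-3)·(-1); 6·3 + (-3)·2 + 5·(-1)) = (24, 17, 7)
w2 = Tw1 = (6·24 + 6·17 + 6·7; 6·24 + (-2)·17 + (-3)·7; 6·24 + (-3)·17 + 5·7) = (288, 89, 128)
w3 = Tw2 = (3030, 1166, 2101)
Ratio at component: 3030 / 288 = 10.5208

10.5208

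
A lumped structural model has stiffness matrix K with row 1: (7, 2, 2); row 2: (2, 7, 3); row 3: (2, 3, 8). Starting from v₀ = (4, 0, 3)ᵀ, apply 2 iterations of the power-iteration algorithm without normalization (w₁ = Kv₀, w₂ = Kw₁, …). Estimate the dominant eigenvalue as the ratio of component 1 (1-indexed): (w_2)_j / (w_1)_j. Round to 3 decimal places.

w1 = Kv₀ = (7·4 + 2·0 + 2·3; 2·4 + 7·0 + 3·3; 2·4 + 3·0 + 8·3) = (34, 17, 32)
w2 = Kw1 = (7·34 + 2·17 + 2·32; 2·34 + 7·17 + 3·32; 2·34 + 3·17 + 8·32) = (336, 283, 375)
Ratio at component: 336 / 34 = 9.882

9.882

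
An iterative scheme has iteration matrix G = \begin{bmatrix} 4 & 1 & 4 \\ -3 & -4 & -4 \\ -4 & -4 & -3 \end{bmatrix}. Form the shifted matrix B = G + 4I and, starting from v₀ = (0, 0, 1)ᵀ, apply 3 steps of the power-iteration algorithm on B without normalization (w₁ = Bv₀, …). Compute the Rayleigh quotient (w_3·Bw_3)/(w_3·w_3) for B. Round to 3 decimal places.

B = G + 4I has rows (8, 1, 4); (-3, 0, -4); (-4, -4, 1)
w1 = Bv₀ = (4, -4, 1)
w2 = Bw1 = (32, -16, 1)
w3 = Bw2 = (244, -100, -63)
Bw3 = (1600, -480, -639)
w3·Bw3 = 478657; w3·w3 = 73505; μ ≈ 478657/73505 = 6.512

6.512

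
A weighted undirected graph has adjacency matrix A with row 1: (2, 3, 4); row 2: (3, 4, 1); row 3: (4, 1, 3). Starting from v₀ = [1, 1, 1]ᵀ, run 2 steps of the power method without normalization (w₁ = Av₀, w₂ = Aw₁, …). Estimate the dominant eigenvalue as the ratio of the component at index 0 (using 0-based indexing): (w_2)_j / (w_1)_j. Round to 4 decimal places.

w1 = Av₀ = (2·1 + 3·1 + 4·1; 3·1 + 4·1 + 1·1; 4·1 + 1·1 + 3·1) = (9, 8, 8)
w2 = Aw1 = (2·9 + 3·8 + 4·8; 3·9 + 4·8 + 1·8; 4·9 + 1·8 + 3·8) = (74, 67, 68)
Ratio at component: 74 / 9 = 8.2222

λ ≈ 8.2222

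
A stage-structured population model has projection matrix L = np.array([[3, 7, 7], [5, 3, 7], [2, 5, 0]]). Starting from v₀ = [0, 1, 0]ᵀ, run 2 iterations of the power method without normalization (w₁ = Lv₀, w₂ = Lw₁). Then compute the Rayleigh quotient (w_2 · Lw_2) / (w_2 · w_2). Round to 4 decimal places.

w1 = Lv₀ = (7, 3, 5)
w2 = Lw1 = (77, 79, 29)
Lw2 = (987, 825, 549)
w2·Lw2 = 77·987 + 79·825 + 29·549 = 157095; w2·w2 = 77·77 + 79·79 + 29·29 = 13011
λ ≈ 157095/13011 = 12.0740

12.0740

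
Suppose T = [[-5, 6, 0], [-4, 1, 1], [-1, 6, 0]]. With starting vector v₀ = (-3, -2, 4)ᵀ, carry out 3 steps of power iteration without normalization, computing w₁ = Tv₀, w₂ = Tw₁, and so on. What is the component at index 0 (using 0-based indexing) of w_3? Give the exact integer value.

-387

w1 = Tv₀ = (3, 14, -9)
w2 = Tw1 = (69, -7, 81)
w3 = Tw2 = (-387, -202, -111)
The requested component of w3 is -387.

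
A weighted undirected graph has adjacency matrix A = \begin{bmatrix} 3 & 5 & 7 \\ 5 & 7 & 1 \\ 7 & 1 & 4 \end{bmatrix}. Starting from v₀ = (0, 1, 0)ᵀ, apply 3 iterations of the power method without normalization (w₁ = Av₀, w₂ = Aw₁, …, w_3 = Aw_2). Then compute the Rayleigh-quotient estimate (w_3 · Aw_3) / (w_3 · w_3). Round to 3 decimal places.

w1 = Av₀ = (3·0 + 5·1 + 7·0; 5·0 + 7·1 + 1·0; 7·0 + 1·1 + 4·0) = (5, 7, 1)
w2 = Aw1 = (3·5 + 5·7 + 7·1; 5·5 + 7·7 + 1·1; 7·5 + 1·7 + 4·1) = (57, 75, 46)
w3 = Aw2 = (868, 856, 658)
Aw3 = (11490, 10990, 9564)
w3·Aw3 = 868·11490 + 856·10990 + 658·9564 = 25673872; w3·w3 = 868·868 + 856·856 + 658·658 = 1919124
λ ≈ 25673872/1919124 = 13.378

λ ≈ 13.378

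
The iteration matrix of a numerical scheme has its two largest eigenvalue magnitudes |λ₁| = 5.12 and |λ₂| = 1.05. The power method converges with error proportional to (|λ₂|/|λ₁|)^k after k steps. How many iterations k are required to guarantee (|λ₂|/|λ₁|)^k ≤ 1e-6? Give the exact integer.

|λ₂/λ₁| = 1.05/5.12 = 0.20508
Need k ≥ ln(1e-6) / ln(0.20508) = -13.8155 / -1.5844 ≈ 8.720
Smallest integer k satisfying the bound: 9

9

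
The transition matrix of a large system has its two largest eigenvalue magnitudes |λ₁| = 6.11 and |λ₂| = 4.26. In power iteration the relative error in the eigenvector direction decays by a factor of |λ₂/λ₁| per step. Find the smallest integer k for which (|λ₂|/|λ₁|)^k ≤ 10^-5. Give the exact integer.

|λ₂/λ₁| = 4.26/6.11 = 0.69722
Need k ≥ ln(10^-5) / ln(0.69722) = -11.5129 / -0.3607 ≈ 31.922
Smallest integer k satisfying the bound: 32

32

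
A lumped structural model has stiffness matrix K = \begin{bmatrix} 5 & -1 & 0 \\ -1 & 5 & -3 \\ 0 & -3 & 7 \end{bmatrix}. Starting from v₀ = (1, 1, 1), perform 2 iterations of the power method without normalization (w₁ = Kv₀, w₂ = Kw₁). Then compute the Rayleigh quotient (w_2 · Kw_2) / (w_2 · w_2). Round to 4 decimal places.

7.9973

w1 = Kv₀ = (4, 1, 4)
w2 = Kw1 = (19, -11, 25)
Kw2 = (106, -149, 208)
w2·Kw2 = 19·106 + (-11)·(-149) + 25·208 = 8853; w2·w2 = 19·19 + (-11)·(-11) + 25·25 = 1107
λ ≈ 8853/1107 = 7.9973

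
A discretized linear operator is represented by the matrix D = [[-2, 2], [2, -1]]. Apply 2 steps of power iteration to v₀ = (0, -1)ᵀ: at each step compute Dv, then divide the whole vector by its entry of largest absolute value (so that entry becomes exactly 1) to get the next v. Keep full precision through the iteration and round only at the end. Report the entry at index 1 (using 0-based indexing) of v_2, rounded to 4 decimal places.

Dv0 = (-2.00000, 1.00000); divide by -2.00000 → v1 = (1.00000, -0.50000)
Dv1 = (-3.00000, 2.50000); divide by -3.00000 → v2 = (1.00000, -0.83333)
Requested entry of v2: -5/6 = -0.8333

-0.8333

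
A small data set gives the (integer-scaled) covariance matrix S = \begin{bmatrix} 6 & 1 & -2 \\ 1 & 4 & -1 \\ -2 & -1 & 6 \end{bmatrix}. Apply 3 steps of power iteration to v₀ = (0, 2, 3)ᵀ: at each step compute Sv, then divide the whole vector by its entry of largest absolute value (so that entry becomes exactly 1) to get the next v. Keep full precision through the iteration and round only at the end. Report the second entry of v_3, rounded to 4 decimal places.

-0.2155

Sv0 = (-4.00000, 5.00000, 16.00000); divide by 16.00000 → v1 = (-0.25000, 0.31250, 1.00000)
Sv1 = (-3.18750, 0.00000, 6.18750); divide by 6.18750 → v2 = (-0.51515, 0.00000, 1.00000)
Sv2 = (-5.09091, -1.51515, 7.03030); divide by 7.03030 → v3 = (-0.72414, -0.21552, 1.00000)
Requested entry of v3: -150/696 = -0.2155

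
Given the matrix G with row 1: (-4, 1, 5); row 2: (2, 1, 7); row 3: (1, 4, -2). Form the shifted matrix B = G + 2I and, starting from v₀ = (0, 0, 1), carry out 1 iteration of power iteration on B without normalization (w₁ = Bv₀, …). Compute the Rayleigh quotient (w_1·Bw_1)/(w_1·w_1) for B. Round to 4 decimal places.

B = G + 2I has rows (-2, 1, 5); (2, 3, 7); (1, 4, 0)
w1 = Bv₀ = (5, 7, 0)
Bw1 = (-3, 31, 33)
w1·Bw1 = 202; w1·w1 = 74; μ ≈ 202/74 = 2.7297

2.7297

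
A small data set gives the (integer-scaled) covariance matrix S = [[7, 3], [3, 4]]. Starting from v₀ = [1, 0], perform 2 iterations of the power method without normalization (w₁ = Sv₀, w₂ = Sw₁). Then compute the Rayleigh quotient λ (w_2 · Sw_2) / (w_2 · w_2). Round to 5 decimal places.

8.84527

w1 = Sv₀ = (7, 3)
w2 = Sw1 = (58, 33)
Sw2 = (505, 306)
w2·Sw2 = 58·505 + 33·306 = 39388; w2·w2 = 58·58 + 33·33 = 4453
λ ≈ 39388/4453 = 8.84527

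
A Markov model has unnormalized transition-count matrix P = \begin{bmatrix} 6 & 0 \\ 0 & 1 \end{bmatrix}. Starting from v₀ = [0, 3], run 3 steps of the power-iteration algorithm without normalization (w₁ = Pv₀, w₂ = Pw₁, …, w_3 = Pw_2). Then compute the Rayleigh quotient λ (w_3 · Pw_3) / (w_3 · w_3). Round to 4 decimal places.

w1 = Pv₀ = (0, 3)
w2 = Pw1 = (0, 3)
w3 = Pw2 = (0, 3)
Pw3 = (0, 3)
w3·Pw3 = 0·0 + 3·3 = 9; w3·w3 = 0·0 + 3·3 = 9
λ ≈ 9/9 = 1.0000

λ ≈ 1.0000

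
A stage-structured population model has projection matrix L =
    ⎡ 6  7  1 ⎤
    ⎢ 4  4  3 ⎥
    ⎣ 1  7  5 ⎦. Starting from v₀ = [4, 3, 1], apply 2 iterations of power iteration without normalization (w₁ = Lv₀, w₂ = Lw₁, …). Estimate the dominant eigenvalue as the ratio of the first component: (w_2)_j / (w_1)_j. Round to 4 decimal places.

λ ≈ 11.3696

w1 = Lv₀ = (46, 31, 30)
w2 = Lw1 = (523, 398, 413)
Ratio at component: 523 / 46 = 11.3696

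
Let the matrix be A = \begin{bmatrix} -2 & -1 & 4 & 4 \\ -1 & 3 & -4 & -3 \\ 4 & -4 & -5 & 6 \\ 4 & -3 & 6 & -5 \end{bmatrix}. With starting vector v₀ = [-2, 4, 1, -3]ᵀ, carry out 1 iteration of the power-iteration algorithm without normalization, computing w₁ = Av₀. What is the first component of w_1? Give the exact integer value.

-8

w1 = Av₀ = (-8, 19, -47, 1)
The requested component of w1 is -8.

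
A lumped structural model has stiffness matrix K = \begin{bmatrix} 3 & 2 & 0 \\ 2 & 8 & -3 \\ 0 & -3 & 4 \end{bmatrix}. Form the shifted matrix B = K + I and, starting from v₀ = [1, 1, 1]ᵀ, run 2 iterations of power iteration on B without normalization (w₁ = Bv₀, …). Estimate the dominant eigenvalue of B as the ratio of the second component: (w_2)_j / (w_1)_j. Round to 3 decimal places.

μ ≈ 9.750

B = K + I has rows (4, 2, 0); (2, 9, -3); (0, -3, 5)
w1 = Bv₀ = (4·1 + 2·1 + 0·1; 2·1 + 9·1 + (-3)·1; 0·1 + (-3)·1 + 5·1) = (6, 8, 2)
w2 = Bw1 = (4·6 + 2·8 + 0·2; 2·6 + 9·8 + (-3)·2; 0·6 + (-3)·8 + 5·2) = (40, 78, -14)
Ratio: 78/8 = 9.750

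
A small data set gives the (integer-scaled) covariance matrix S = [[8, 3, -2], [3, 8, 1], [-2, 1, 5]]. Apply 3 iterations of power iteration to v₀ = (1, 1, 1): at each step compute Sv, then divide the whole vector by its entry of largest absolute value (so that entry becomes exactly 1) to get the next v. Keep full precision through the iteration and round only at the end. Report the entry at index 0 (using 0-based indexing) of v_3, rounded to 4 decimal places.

Sv0 = (9.00000, 12.00000, 4.00000); divide by 12.00000 → v1 = (0.75000, 1.00000, 0.33333)
Sv1 = (8.33333, 10.58333, 1.16667); divide by 10.58333 → v2 = (0.78740, 1.00000, 0.11024)
Sv2 = (9.07874, 10.47244, -0.02362); divide by 10.47244 → v3 = (0.86692, 1.00000, -0.00226)
Requested entry of v3: 1153/1330 = 0.8669

0.8669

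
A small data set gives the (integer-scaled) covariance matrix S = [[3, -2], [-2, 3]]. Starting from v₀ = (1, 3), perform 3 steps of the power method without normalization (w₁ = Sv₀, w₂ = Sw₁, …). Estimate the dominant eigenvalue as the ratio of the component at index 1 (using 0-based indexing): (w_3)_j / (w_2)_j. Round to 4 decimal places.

w1 = Sv₀ = (-3, 7)
w2 = Sw1 = (-23, 27)
w3 = Sw2 = (-123, 127)
Ratio at component: 127 / 27 = 4.7037

4.7037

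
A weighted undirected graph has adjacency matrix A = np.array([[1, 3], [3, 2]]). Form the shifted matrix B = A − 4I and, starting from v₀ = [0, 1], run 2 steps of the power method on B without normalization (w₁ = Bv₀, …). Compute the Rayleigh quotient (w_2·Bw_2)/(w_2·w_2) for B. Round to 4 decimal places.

μ ≈ -5.5406

B = A − 4I has rows (-3, 3); (3, -2)
w1 = Bv₀ = ((-3)·0 + 3·1; 3·0 + (-2)·1) = (3, -2)
w2 = Bw1 = ((-3)·3 + 3·(-2); 3·3 + (-2)·(-2)) = (-15, 13)
Bw2 = (84, -71)
w2·Bw2 = -2183; w2·w2 = 394; μ ≈ -2183/394 = -5.5406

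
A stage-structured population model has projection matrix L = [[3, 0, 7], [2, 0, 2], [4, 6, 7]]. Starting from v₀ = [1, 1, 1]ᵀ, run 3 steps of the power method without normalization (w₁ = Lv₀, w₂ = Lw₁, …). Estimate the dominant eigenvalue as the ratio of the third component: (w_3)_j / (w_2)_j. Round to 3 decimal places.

12.027

w1 = Lv₀ = (3·1 + 0·1 + 7·1; 2·1 + 0·1 + 2·1; 4·1 + 6·1 + 7·1) = (10, 4, 17)
w2 = Lw1 = (3·10 + 0·4 + 7·17; 2·10 + 0·4 + 2·17; 4·10 + 6·4 + 7·17) = (149, 54, 183)
w3 = Lw2 = (1728, 664, 2201)
Ratio at component: 2201 / 183 = 12.027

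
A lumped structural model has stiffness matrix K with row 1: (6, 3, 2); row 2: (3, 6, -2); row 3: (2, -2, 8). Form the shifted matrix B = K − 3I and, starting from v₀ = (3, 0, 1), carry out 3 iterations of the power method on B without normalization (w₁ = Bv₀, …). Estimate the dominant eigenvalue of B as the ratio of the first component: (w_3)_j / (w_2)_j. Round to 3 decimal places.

μ ≈ 5.921

B = K − 3I has rows (3, 3, 2); (3, 3, -2); (2, -2, 5)
w1 = Bv₀ = (3·3 + 3·0 + 2·1; 3·3 + 3·0 + (-2)·1; 2·3 + (-2)·0 + 5·1) = (11, 7, 11)
w2 = Bw1 = (3·11 + 3·7 + 2·11; 3·11 + 3·7 + (-2)·11; 2·11 + (-2)·7 + 5·11) = (76, 32, 63)
w3 = Bw2 = (450, 198, 403)
Ratio: 450/76 = 5.921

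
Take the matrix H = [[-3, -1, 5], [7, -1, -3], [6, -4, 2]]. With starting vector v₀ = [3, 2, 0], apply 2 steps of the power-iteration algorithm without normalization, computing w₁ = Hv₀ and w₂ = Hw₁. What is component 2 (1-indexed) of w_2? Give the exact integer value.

-126

w1 = Hv₀ = (-11, 19, 10)
w2 = Hw1 = (64, -126, -122)
The requested component of w2 is -126.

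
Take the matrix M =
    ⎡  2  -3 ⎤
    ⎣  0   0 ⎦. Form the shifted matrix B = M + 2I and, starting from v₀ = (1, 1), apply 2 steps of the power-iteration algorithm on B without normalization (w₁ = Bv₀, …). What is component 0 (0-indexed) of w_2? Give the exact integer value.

-2

B = M + 2I has rows (4, -3); (0, 2)
w1 = Bv₀ = (4·1 + (-3)·1; 0·1 + 2·1) = (1, 2)
w2 = Bw1 = (4·1 + (-3)·2; 0·1 + 2·2) = (-2, 4)
Requested component of w2: -2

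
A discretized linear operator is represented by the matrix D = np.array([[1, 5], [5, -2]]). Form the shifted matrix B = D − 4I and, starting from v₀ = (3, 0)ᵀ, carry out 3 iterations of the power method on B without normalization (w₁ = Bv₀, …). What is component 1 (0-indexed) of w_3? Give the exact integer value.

1320

B = D − 4I has rows (-3, 5); (5, -6)
w1 = Bv₀ = ((-3)·3 + 5·0; 5·3 + (-6)·0) = (-9, 15)
w2 = Bw1 = ((-3)·(-9) + 5·15; 5·(-9) + (-6)·15) = (102, -135)
w3 = Bw2 = (-981, 1320)
Requested component of w3: 1320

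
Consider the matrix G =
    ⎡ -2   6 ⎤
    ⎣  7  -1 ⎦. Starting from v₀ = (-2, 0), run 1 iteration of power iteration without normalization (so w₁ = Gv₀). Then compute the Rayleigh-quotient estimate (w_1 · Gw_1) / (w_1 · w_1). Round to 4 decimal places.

-4.5094

w1 = Gv₀ = ((-2)·(-2) + 6·0; 7·(-2) + (-1)·0) = (4, -14)
Gw1 = (-92, 42)
w1·Gw1 = 4·(-92) + (-14)·42 = -956; w1·w1 = 4·4 + (-14)·(-14) = 212
λ ≈ -956/212 = -4.5094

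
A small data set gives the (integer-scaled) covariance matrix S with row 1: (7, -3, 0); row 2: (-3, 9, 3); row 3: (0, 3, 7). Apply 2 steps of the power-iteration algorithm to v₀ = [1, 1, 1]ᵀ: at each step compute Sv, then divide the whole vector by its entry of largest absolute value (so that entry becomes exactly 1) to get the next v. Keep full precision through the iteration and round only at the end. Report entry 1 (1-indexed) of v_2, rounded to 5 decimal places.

0.01010

Sv0 = (4.000000, 9.000000, 10.000000); divide by 10.000000 → v1 = (0.400000, 0.900000, 1.000000)
Sv1 = (0.100000, 9.900000, 9.700000); divide by 9.900000 → v2 = (0.010101, 1.000000, 0.979798)
Requested entry of v2: 1/99 = 0.01010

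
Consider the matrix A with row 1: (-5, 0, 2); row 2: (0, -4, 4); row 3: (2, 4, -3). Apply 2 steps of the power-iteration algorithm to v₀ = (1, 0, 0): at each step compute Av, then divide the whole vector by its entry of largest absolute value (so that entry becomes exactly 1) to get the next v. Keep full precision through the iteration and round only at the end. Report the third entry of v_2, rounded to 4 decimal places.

Av0 = (-5.00000, 0.00000, 2.00000); divide by -5.00000 → v1 = (1.00000, 0.00000, -0.40000)
Av1 = (-5.80000, -1.60000, 3.20000); divide by -5.80000 → v2 = (1.00000, 0.27586, -0.55172)
Requested entry of v2: -16/29 = -0.5517

-0.5517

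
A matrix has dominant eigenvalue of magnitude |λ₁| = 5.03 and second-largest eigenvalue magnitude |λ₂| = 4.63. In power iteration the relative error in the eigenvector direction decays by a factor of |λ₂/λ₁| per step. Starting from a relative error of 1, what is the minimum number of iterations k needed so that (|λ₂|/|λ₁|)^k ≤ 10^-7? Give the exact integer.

195

|λ₂/λ₁| = 4.63/5.03 = 0.92048
Need k ≥ ln(10^-7) / ln(0.92048) = -16.1181 / -0.0829 ≈ 194.515
Smallest integer k satisfying the bound: 195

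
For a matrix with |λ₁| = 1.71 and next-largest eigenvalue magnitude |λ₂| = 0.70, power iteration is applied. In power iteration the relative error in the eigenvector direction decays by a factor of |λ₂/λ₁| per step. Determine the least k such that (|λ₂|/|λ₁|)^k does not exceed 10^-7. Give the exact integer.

19

|λ₂/λ₁| = 0.70/1.71 = 0.40936
Need k ≥ ln(10^-7) / ln(0.40936) = -16.1181 / -0.8932 ≈ 18.046
Smallest integer k satisfying the bound: 19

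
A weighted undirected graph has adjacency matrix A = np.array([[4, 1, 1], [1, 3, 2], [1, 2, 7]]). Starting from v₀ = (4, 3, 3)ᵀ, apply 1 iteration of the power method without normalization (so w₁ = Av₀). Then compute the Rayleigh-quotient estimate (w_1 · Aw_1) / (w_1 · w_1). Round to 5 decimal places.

7.91916

w1 = Av₀ = (4·4 + 1·3 + 1·3; 1·4 + 3·3 + 2·3; 1·4 + 2·3 + 7·3) = (22, 19, 31)
Aw1 = (138, 141, 277)
w1·Aw1 = 22·138 + 19·141 + 31·277 = 14302; w1·w1 = 22·22 + 19·19 + 31·31 = 1806
λ ≈ 14302/1806 = 7.91916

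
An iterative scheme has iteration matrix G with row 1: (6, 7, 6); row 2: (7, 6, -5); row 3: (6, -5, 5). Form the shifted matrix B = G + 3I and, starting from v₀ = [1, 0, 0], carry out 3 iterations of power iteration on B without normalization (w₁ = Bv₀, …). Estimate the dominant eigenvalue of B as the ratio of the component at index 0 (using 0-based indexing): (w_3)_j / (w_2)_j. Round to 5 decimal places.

B = G + 3I has rows (9, 7, 6); (7, 9, -5); (6, -5, 8)
w1 = Bv₀ = (9·1 + 7·0 + 6·0; 7·1 + 9·0 + (-5)·0; 6·1 + (-5)·0 + 8·0) = (9, 7, 6)
w2 = Bw1 = (9·9 + 7·7 + 6·6; 7·9 + 9·7 + (-5)·6; 6·9 + (-5)·7 + 8·6) = (166, 96, 67)
w3 = Bw2 = (2568, 1691, 1052)
Ratio: 2568/166 = 15.46988

μ ≈ 15.46988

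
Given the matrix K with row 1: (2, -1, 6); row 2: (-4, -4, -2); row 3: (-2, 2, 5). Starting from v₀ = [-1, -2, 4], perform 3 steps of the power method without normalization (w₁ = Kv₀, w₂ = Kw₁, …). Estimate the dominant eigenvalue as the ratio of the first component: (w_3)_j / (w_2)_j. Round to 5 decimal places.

w1 = Kv₀ = (2·(-1) + (-1)·(-2) + 6·4; (-4)·(-1) + (-4)·(-2) + (-2)·4; (-2)·(-1) + 2·(-2) + 5·4) = (24, 4, 18)
w2 = Kw1 = (2·24 + (-1)·4 + 6·18; (-4)·24 + (-4)·4 + (-2)·18; (-2)·24 + 2·4 + 5·18) = (152, -148, 50)
w3 = Kw2 = (752, -116, -350)
Ratio at component: 752 / 152 = 4.94737

4.94737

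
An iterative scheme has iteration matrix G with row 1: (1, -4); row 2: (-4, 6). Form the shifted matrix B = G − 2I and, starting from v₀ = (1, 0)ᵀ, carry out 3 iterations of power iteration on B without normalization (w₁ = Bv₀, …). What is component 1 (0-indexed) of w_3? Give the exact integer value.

B = G − 2I has rows (-1, -4); (-4, 4)
w1 = Bv₀ = ((-1)·1 + (-4)·0; (-4)·1 + 4·0) = (-1, -4)
w2 = Bw1 = ((-1)·(-1) + (-4)·(-4); (-4)·(-1) + 4·(-4)) = (17, -12)
w3 = Bw2 = (31, -116)
Requested component of w3: -116

-116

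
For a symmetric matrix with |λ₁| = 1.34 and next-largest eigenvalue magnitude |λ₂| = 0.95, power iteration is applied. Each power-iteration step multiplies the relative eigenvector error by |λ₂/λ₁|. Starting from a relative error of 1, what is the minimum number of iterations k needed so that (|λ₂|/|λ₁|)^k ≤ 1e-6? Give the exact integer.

41

|λ₂/λ₁| = 0.95/1.34 = 0.70896
Need k ≥ ln(1e-6) / ln(0.70896) = -13.8155 / -0.3440 ≈ 40.166
Smallest integer k satisfying the bound: 41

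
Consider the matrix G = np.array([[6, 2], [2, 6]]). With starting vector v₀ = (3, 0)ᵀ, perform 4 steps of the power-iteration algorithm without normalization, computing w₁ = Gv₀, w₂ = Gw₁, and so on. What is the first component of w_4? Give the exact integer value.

w1 = Gv₀ = (6·3 + 2·0; 2·3 + 6·0) = (18, 6)
w2 = Gw1 = (6·18 + 2·6; 2·18 + 6·6) = (120, 72)
w3 = Gw2 = (864, 672)
w4 = Gw3 = (6528, 5760)
The requested component of w4 is 6528.

6528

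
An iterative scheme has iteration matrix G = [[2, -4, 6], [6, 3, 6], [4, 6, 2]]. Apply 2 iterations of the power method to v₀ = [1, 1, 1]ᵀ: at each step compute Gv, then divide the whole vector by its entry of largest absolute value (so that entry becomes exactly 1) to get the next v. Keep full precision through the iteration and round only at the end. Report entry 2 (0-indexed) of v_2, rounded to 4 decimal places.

Gv0 = (4.00000, 15.00000, 12.00000); divide by 15.00000 → v1 = (0.26667, 1.00000, 0.80000)
Gv1 = (1.33333, 9.40000, 8.66667); divide by 9.40000 → v2 = (0.14184, 1.00000, 0.92199)
Requested entry of v2: 130/141 = 0.9220

0.9220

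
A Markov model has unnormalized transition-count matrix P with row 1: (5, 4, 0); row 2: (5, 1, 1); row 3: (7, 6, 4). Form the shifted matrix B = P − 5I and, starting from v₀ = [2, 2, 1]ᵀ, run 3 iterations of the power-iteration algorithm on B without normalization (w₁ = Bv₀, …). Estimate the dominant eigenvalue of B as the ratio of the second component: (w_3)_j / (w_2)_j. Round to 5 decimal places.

B = P − 5I has rows (0, 4, 0); (5, -4, 1); (7, 6, -1)
w1 = Bv₀ = (0·2 + 4·2 + 0·1; 5·2 + (-4)·2 + 1·1; 7·2 + 6·2 + (-1)·1) = (8, 3, 25)
w2 = Bw1 = (0·8 + 4·3 + 0·25; 5·8 + (-4)·3 + 1·25; 7·8 + 6·3 + (-1)·25) = (12, 53, 49)
w3 = Bw2 = (212, -103, 353)
Ratio: -103/53 = -1.94340

-1.94340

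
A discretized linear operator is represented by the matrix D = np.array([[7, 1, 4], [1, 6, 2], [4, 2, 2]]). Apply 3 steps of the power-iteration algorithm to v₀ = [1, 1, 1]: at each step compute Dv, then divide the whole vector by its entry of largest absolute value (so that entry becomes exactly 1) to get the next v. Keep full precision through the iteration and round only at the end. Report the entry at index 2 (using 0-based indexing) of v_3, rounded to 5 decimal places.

0.64436

Dv0 = (12.000000, 9.000000, 8.000000); divide by 12.000000 → v1 = (1.000000, 0.750000, 0.666667)
Dv1 = (10.416667, 6.833333, 6.833333); divide by 10.416667 → v2 = (1.000000, 0.656000, 0.656000)
Dv2 = (10.280000, 6.248000, 6.624000); divide by 10.280000 → v3 = (1.000000, 0.607782, 0.644358)
Requested entry of v3: 828/1285 = 0.64436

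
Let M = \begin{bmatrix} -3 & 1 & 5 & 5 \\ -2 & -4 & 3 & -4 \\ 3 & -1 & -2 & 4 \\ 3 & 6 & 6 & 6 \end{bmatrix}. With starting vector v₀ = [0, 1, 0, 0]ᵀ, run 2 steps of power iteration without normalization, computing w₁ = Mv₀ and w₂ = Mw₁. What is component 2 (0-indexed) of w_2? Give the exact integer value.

33

w1 = Mv₀ = ((-3)·0 + 1·1 + 5·0 + 5·0; (-2)·0 + (-4)·1 + 3·0 + (-4)·0; 3·0 + (-1)·1 + (-2)·0 + 4·0; 3·0 + 6·1 + 6·0 + 6·0) = (1, -4, -1, 6)
w2 = Mw1 = ((-3)·1 + 1·(-4) + 5·(-1) + 5·6; (-2)·1 + (-4)·(-4) + 3·(-1) + (-4)·6; 3·1 + (-1)·(-4) + (-2)·(-1) + 4·6; 3·1 + 6·(-4) + 6·(-1) + 6·6) = (18, -13, 33, 9)
The requested component of w2 is 33.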